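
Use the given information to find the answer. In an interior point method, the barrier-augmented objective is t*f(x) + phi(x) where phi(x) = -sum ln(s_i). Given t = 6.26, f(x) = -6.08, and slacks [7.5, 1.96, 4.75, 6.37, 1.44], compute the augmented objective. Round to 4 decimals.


Step 1: Compute log-barrier.
ln values: [2.0149, 0.6729, 1.5581, 1.8516, 0.3646]
phi = -(2.0149 + 0.6729 + 1.5581 + 1.8516 + 0.3646) = -6.4622
Step 2: Compute augmented objective.
t*f(x) = 6.26*-6.08 = -38.0608
Total = -38.0608 - 6.4622 = -44.523


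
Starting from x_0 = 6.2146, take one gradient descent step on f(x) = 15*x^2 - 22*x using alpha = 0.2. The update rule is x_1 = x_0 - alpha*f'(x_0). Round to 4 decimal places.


We compute the gradient at x_0 and apply the update.
f'(x) = 30*x - 22
f'(6.2146) = 30*6.2146 - 22 = 164.438
x_1 = 6.2146 - 0.2*164.438 = -26.673


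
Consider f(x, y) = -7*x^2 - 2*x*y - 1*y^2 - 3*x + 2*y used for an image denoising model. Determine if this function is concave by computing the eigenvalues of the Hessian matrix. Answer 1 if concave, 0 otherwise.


The Hessian of f(x,y) = -7*x^2 - 2*x*y - 1*y^2 - 3*x + 2*y is:
H = [[-14, -2], [-2, -2]]
Trace = -14 - 2 = -16
Determinant = -14*-2 - (-2)^2 = 24
Discriminant = (-16)^2 - 4*24 = 160.0
Eigenvalues: lambda_1 = -14.3246, lambda_2 = -1.6754
The function is concave.

1


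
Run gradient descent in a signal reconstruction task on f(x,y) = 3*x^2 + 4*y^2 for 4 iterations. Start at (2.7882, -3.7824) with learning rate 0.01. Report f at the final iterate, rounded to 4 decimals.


Gradient descent on f(x,y) = 3*x^2 + 4*y^2.
Starting point: (2.7882, -3.7824), alpha = 0.01
Step 1: grad_x = 2*3*2.7882 = 16.7292, grad_y = 2*4*-3.7824 = -30.2592
  x_1 = 2.7882 - 0.01*16.7292 = 2.6209
  y_1 = -3.7824 - 0.01*-30.2592 = -3.4798
Step 2: grad_x = 2*3*2.6209 = 15.7254, grad_y = 2*4*-3.4798 = -27.8385
  x_2 = 2.6209 - 0.01*15.7254 = 2.4637
  y_2 = -3.4798 - 0.01*-27.8385 = -3.2014
Step 3: grad_x = 2*3*2.4637 = 14.7819, grad_y = 2*4*-3.2014 = -25.6114
  x_3 = 2.4637 - 0.01*14.7819 = 2.3158
  y_3 = -3.2014 - 0.01*-25.6114 = -2.9453
Step 4: grad_x = 2*3*2.3158 = 13.895, grad_y = 2*4*-2.9453 = -23.5625
  x_4 = 2.3158 - 0.01*13.895 = 2.1769
  y_4 = -2.9453 - 0.01*-23.5625 = -2.7097
f(2.1769, -2.7097) = 3*2.1769^2 + 4*(-2.7097)^2 = 43.586


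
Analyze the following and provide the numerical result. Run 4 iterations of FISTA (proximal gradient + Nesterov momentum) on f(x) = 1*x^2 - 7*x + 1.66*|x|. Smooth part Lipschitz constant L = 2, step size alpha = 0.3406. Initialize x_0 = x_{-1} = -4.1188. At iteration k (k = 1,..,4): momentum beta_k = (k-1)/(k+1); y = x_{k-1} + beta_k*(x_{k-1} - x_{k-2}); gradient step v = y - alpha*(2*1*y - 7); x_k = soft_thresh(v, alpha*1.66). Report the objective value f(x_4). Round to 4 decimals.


FISTA on f(x) = 1*x^2 - 7*x + 1.66*|x|
L = 2, alpha = 0.3406
Iteration 1: beta = 0.0, y = -4.1188 + 0.0*(-4.1188 + 4.1188) = -4.1188
  grad(y) = -15.2376, v = y - alpha*grad = 1.0711
  prox(v) = soft_thresh(1.0711, 0.5654) = 0.5057
Iteration 2: beta = 0.3333, y = 0.5057 + 0.3333*(0.5057 + 4.1188) = 2.0472
  grad(y) = -2.9055, v = y - alpha*grad = 3.0369
  prox(v) = soft_thresh(3.0369, 0.5654) = 2.4715
Iteration 3: beta = 0.5, y = 2.4715 + 0.5*(2.4715 - 0.5057) = 3.4543
  grad(y) = -0.0913, v = y - alpha*grad = 3.4854
  prox(v) = soft_thresh(3.4854, 0.5654) = 2.92
Iteration 4: beta = 0.6, y = 2.92 + 0.6*(2.92 - 2.4715) = 3.1892
  grad(y) = -0.6216, v = y - alpha*grad = 3.4009
  prox(v) = soft_thresh(3.4009, 0.5654) = 2.8355
f(x_4) = 1*2.8355^2 - 7*2.8355 + 1.66*|2.8355| = -7.1015


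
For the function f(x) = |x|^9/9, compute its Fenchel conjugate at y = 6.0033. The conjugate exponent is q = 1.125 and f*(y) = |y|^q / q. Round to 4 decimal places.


The conjugate exponent q satisfies 1/p + 1/q = 1.
p = 9, so q = 9/(9 - 1) = 1.125
|y|^q = 6.0033^1.125 = 7.5108
f*(6.0033) = 7.5108 / 1.125 = 6.6763


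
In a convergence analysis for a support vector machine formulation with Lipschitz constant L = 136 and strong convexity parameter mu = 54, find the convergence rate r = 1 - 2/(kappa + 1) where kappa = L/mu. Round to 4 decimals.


Step 1: Compute the condition number.
kappa = L/mu = 136/54 = 2.5185
Step 2: Compute the convergence rate.
r = 1 - 2/(kappa + 1) = 1 - 2*mu/(L + mu) = (L - mu)/(L + mu) = 82/190 = 0.4316


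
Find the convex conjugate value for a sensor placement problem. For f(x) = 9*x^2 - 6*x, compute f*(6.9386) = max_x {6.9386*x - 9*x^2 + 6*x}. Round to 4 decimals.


f*(y) = sup_x {y*x - a*x^2 - b*x} = sup_x {(y-b)*x - a*x^2}
FOC: (y - b) - 2a*x = 0 => x* = (y - b)/(2a)
x* = (6.9386 + 6)/(2*9) = 0.7188
f*(6.9386) = (y-b)^2/(4a) = (6.9386 + 6)^2/(4*9)
= 167.4074/36 = 4.6502


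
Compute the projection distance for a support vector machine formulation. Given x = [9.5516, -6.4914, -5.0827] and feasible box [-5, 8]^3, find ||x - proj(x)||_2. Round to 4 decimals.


Project each component onto [-5, 8].
clip(9.5516) = 8.0, clip(-6.4914) = -5.0, clip(-5.0827) = -5.0
Projection = [8.0, -5.0, -5.0]
Squared diffs: [2.4075, 2.2243, 0.0068]
Distance = sqrt(4.6386) = 2.1537


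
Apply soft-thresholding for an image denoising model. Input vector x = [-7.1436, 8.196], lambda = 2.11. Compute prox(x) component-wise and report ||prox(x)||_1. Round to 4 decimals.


Soft-thresholding with lambda = 2.11:
prox(-7.1436) = sign(-7.1436)*max(|-7.1436| - 2.11, 0) = -5.0336
prox(8.196) = sign(8.196)*max(|8.196| - 2.11, 0) = 6.086
prox(x) = [-5.0336, 6.086]
||prox(x)||_1 = 5.0336 + 6.086 = 11.1196


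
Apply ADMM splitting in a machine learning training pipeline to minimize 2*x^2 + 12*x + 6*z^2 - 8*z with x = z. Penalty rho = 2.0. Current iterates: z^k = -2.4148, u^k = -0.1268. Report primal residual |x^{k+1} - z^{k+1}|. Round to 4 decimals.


ADMM iteration with rho = 2.0, z^k = -2.4148, u^k = -0.1268
Step 1: x-update.
Minimize 2*x^2 + 12*x + (2.0/2)*(x + 2.4148 - 0.1268)^2
FOC: (2*2 + 2.0)*x = -12 + 2.0*(-2.4148 + 0.1268)
x^{k+1} = -2.7627
Step 2: z-update.
Minimize 6*z^2 - 8*z + (2.0/2)*(-2.7627 - z - 0.1268)^2
FOC: (2*6 + 2.0)*z = 8 + 2.0*(-2.7627 - 0.1268)
z^{k+1} = 0.1586
Step 3: u-update.
u^{k+1} = -0.1268 - 2.7627 - 0.1586 = -3.0481
Step 4: Primal residual = |-2.7627 - 0.1586| = 2.9213


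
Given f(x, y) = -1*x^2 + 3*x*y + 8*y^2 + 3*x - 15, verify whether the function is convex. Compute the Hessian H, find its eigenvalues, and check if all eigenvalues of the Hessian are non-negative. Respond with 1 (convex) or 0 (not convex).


The Hessian of f(x,y) = -1*x^2 + 3*x*y + 8*y^2 + 3*x - 15 is:
H = [[-2, 3], [3, 16]]
Trace = -2 + 16 = 14
Determinant = -2*16 - (3)^2 = -41
Discriminant = (14)^2 - 4*-41 = 360.0
Eigenvalues: lambda_1 = -2.4868, lambda_2 = 16.4868
The function is not convex.

0


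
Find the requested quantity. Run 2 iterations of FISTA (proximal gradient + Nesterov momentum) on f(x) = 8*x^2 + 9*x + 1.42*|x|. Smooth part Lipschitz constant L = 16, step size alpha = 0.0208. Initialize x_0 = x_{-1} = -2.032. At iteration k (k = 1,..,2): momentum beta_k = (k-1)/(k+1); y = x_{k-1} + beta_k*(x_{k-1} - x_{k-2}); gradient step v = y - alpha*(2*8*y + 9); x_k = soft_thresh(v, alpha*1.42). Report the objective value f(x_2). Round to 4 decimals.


FISTA on f(x) = 8*x^2 + 9*x + 1.42*|x|
L = 16, alpha = 0.0208
Iteration 1: beta = 0.0, y = -2.032 + 0.0*(-2.032 + 2.032) = -2.032
  grad(y) = -23.512, v = y - alpha*grad = -1.543
  prox(v) = soft_thresh(-1.543, 0.0295) = -1.5134
Iteration 2: beta = 0.3333, y = -1.5134 + 0.3333*(-1.5134 + 2.032) = -1.3406
  grad(y) = -12.4488, v = y - alpha*grad = -1.0816
  prox(v) = soft_thresh(-1.0816, 0.0295) = -1.0521
f(x_2) = 8*(-1.0521)^2 + 9*(-1.0521) + 1.42*|-1.0521| = 0.8802


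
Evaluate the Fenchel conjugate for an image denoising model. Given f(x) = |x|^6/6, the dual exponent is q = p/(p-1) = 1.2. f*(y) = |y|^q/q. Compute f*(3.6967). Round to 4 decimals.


The conjugate exponent q satisfies 1/p + 1/q = 1.
p = 6, so q = 6/(6 - 1) = 1.2
|y|^q = 3.6967^1.2 = 4.8015
f*(3.6967) = 4.8015 / 1.2 = 4.0013


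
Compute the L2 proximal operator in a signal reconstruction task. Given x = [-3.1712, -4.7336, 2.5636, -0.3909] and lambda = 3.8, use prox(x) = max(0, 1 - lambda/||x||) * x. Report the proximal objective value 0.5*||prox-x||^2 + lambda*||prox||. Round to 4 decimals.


Step 1: Compute ||x||.
||x|| = 6.2601
Step 2: Compute scaling factor.
scale = max(0, 1 - 3.8/6.2601) = 0.393
Step 3: prox(x) = [-1.2462, -1.8602, 1.0074, -0.1536]
||prox(x)|| = 2.4601
Step 4: Proximal objective.
0.5*||prox-x||^2 = 7.22
lambda*||prox|| = 9.3484
Total = 16.5682


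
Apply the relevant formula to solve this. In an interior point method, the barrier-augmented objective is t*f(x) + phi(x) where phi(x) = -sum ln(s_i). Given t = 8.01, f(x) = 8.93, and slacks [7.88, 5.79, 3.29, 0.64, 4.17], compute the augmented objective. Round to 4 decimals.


Step 1: Compute log-barrier.
ln values: [2.0643, 1.7561, 1.1909, -0.4463, 1.4279]
phi = -(2.0643 + 1.7561 + 1.1909 - 0.4463 + 1.4279) = -5.993
Step 2: Compute augmented objective.
t*f(x) = 8.01*8.93 = 71.5293
Total = 71.5293 - 5.993 = 65.5363


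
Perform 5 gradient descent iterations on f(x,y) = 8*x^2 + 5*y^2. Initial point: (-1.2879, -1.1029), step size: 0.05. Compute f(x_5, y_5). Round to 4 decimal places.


Gradient descent on f(x,y) = 8*x^2 + 5*y^2.
Starting point: (-1.2879, -1.1029), alpha = 0.05
Step 1: grad_x = 2*8*-1.2879 = -20.6064, grad_y = 2*5*-1.1029 = -11.029
  x_1 = -1.2879 - 0.05*-20.6064 = -0.2576
  y_1 = -1.1029 - 0.05*-11.029 = -0.5515
Step 2: grad_x = 2*8*-0.2576 = -4.1213, grad_y = 2*5*-0.5515 = -5.5145
  x_2 = -0.2576 - 0.05*-4.1213 = -0.0515
  y_2 = -0.5515 - 0.05*-5.5145 = -0.2757
Step 3: grad_x = 2*8*-0.0515 = -0.8243, grad_y = 2*5*-0.2757 = -2.7573
  x_3 = -0.0515 - 0.05*-0.8243 = -0.0103
  y_3 = -0.2757 - 0.05*-2.7573 = -0.1379
Step 4: grad_x = 2*8*-0.0103 = -0.1649, grad_y = 2*5*-0.1379 = -1.3786
  x_4 = -0.0103 - 0.05*-0.1649 = -0.0021
  y_4 = -0.1379 - 0.05*-1.3786 = -0.0689
Step 5: grad_x = 2*8*-0.0021 = -0.033, grad_y = 2*5*-0.0689 = -0.6893
  x_5 = -0.0021 - 0.05*-0.033 = -0.0004
  y_5 = -0.0689 - 0.05*-0.6893 = -0.0345
f(-0.0004, -0.0345) = 8*(-0.0004)^2 + 5*(-0.0345)^2 = 0.0059


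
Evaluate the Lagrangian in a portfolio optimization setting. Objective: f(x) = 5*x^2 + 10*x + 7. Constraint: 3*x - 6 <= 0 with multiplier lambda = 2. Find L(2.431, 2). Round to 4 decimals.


Step 1: Evaluate f(x).
f(2.431) = 5*2.431^2 + 10*2.431 + 7 = 60.8588
Step 2: Evaluate g(x).
g(2.431) = 3*2.431 - 6 = 1.293
Step 3: Compute Lagrangian.
L = 60.8588 + 2*1.293 = 63.4448


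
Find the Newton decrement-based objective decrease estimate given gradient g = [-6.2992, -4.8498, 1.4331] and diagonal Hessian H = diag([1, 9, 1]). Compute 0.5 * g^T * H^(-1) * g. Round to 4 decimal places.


Step 1: H is diagonal, so H^(-1) * g = [-6.2992, -0.5389, 1.4331].
Step 2: g^T H^(-1) g = sum_i g_i^2 / H_ii
  = (-6.2992)^2/1 + (-4.8498)^2/9 + (1.4331)^2/1
  = 39.6799 + 2.6134 + 2.0538 = 44.3471
Step 3: Objective decrease = 0.5 * g^T H^(-1) g = 22.1735


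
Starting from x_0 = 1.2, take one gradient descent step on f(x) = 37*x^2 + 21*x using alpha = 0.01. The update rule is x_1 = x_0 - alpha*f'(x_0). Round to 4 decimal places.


We compute the gradient at x_0 and apply the update.
f'(x) = 74*x + 21
f'(1.2) = 74*1.2 + 21 = 109.8
x_1 = 1.2 - 0.01*109.8 = 0.102


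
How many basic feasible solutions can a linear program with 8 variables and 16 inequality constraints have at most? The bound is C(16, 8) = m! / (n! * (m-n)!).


Each vertex corresponds to some choice of n active constraints out of m, so the number of vertices is at most C(m, n) = m! / (n!(m-n)!).
m = 16, n = 8
Numerator: 16 * 15 * 14 * 13 * 12 * 11 * 10 * 9
Denominator: 8! = 40320
C(16, 8) = 12870


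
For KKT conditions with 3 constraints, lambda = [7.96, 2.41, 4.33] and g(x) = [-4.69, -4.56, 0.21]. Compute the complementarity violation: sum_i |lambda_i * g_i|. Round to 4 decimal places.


KKT complementary slackness check:
lambda_1 * g_1 = 7.96 * -4.69 = -37.3324
lambda_2 * g_2 = 2.41 * -4.56 = -10.9896
lambda_3 * g_3 = 4.33 * 0.21 = 0.9093
Total violation = 37.3324 + 10.9896 + 0.9093 = 49.2313


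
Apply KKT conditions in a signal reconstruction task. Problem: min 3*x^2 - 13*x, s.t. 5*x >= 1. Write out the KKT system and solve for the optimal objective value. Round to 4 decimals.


Step 1: Try lambda = 0 (constraint inactive).
Stationarity: 2*3*x - 13 = 0
x* = 13/(2*3) = 13/6 = 2.1667 (rounded; the exact value 13/6 is used below)
Check constraint: 5*2.1667 = 10.8335 >= 1 -- satisfied.
Step 2: Compute optimal value.
f(x*) = 3*(13/6)^2 - 13*(13/6) = -14.0833


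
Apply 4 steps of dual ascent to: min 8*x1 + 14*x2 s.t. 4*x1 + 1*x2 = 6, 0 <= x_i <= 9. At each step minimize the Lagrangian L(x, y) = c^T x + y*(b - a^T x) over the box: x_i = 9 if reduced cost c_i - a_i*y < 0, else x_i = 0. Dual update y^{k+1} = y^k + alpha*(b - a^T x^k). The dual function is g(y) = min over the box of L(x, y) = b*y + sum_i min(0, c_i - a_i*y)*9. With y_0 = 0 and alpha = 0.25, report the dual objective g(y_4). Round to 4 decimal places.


Dual ascent for LP: min 8*x1 + 14*x2, 4*x1 + 1*x2 = 6, 0 <= x_i <= 9
Step 1: y^k = 0.0, reduced costs: (8.0, 14.0)
  x^k = (0.0, 0.0), subgradient = b - a^T x = 6.0
  y^{k+1} = 0.0 + 0.25*6.0 = 1.5
Step 2: y^k = 1.5, reduced costs: (2.0, 12.5)
  x^k = (0.0, 0.0), subgradient = b - a^T x = 6.0
  y^{k+1} = 1.5 + 0.25*6.0 = 3.0
Step 3: y^k = 3.0, reduced costs: (-4.0, 11.0)
  x^k = (9.0, 0.0), subgradient = b - a^T x = -30.0
  y^{k+1} = 3.0 + 0.25*-30.0 = -4.5
Step 4: y^k = -4.5, reduced costs: (26.0, 18.5)
  x^k = (0.0, 0.0), subgradient = b - a^T x = 6.0
  y^{k+1} = -4.5 + 0.25*6.0 = -3.0
Dual objective at y_4 = -3.0: reduced costs (20.0, 17.0), box minimizer x = (0.0, 0.0)
g(y_4) = b*y + (c1 - a1*y)*x1 + (c2 - a2*y)*x2 = 6*(-3.0) + 20.0*0.0 + 17.0*0.0 = -18.0 + 0.0 + 0.0 = -18.0


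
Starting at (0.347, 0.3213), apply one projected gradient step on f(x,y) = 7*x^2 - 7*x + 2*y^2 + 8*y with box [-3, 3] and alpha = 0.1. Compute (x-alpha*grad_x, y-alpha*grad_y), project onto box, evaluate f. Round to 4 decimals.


Step 1: Compute gradient at (0.347, 0.3213).
grad_x = 2*7*0.347 - 7 = -2.142
grad_y = 2*2*0.3213 + 8 = 9.2852
Step 2: Gradient step.
x_raw = 0.347 - 0.1*-2.142 = 0.5612
y_raw = 0.3213 - 0.1*9.2852 = -0.6072
Step 3: Project onto [-3, 3].
x_proj = clip(0.5612) = 0.5612
y_proj = clip(-0.6072) = -0.6072
Step 4: Evaluate f.
f(0.5612, -0.6072) = -5.8441


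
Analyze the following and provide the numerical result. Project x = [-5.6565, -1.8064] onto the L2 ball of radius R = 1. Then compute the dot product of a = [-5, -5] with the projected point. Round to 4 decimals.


Step 1: Compute ||x|| (intermediates to 6 decimals).
||x|| = sqrt((-5.6565)^2 + (-1.8064)^2) = 5.937935
Step 2: Project.
Since ||x|| > R, scale = R/||x|| = 1/5.937935 = 0.168409, proj(x) = scale * x
proj(x) = [-0.952606, -0.304214]
Step 3: Dot product.
a^T * proj(x) = -5*(-0.952606) - 5*(-0.304214) = 6.2841


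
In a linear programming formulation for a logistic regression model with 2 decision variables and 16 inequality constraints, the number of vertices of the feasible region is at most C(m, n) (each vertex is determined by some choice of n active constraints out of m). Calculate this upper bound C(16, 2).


Each vertex corresponds to some choice of n active constraints out of m, so the number of vertices is at most C(m, n) = m! / (n!(m-n)!).
m = 16, n = 2
Numerator: 16 * 15
Denominator: 2! = 2
C(16, 2) = 120


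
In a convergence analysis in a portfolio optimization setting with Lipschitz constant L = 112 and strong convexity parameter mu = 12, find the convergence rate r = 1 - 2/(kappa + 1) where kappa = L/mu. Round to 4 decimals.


Step 1: Compute the condition number.
kappa = L/mu = 112/12 = 9.3333
Step 2: Compute the convergence rate.
r = 1 - 2/(kappa + 1) = 1 - 2*mu/(L + mu) = (L - mu)/(L + mu) = 100/124 = 0.8065


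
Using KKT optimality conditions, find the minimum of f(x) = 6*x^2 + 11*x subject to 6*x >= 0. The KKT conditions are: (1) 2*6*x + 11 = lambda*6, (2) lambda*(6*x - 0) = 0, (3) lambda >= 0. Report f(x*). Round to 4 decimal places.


Step 1: Try lambda = 0 (constraint inactive).
x_unc = -11/(2*6) = -0.9167
Check: 6*-0.9167 = -5.5002 < 0 -- violated!
Step 2: Constraint must be active: 6*x = 0
x* = 0/6 = 0.0
lambda = (2*6*0.0 + 11)/6 = 1.8333
Step 3: Compute optimal value.
f(x*) = 6*0.0^2 + 11*0.0 = 0.0


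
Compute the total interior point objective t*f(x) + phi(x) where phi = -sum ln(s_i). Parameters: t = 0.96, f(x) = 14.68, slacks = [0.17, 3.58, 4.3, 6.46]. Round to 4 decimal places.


Step 1: Compute log-barrier.
ln values: [-1.772, 1.2754, 1.4586, 1.8656]
phi = -(-1.772 + 1.2754 + 1.4586 + 1.8656) = -2.8277
Step 2: Compute augmented objective.
t*f(x) = 0.96*14.68 = 14.0928
Total = 14.0928 - 2.8277 = 11.2651


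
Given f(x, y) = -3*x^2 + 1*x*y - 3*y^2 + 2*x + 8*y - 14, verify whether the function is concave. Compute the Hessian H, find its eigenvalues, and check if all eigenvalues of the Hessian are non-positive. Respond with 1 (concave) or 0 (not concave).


The Hessian of f(x,y) = -3*x^2 + 1*x*y - 3*y^2 + 2*x + 8*y - 14 is:
H = [[-6, 1], [1, -6]]
Trace = -6 - 6 = -12
Determinant = -6*-6 - (1)^2 = 35
Discriminant = (-12)^2 - 4*35 = 4.0
Eigenvalues: lambda_1 = -7.0, lambda_2 = -5.0
The function is concave.

1


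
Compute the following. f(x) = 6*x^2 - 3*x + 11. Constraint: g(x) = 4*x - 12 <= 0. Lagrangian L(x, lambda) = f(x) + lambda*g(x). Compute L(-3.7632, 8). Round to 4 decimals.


Step 1: Evaluate f(x).
f(-3.7632) = 6*(-3.7632)^2 - 3*(-3.7632) + 11 = 107.2596
Step 2: Evaluate g(x).
g(-3.7632) = 4*-3.7632 - 12 = -27.0528
Step 3: Compute Lagrangian.
L = 107.2596 + 8*-27.0528 = -109.1628


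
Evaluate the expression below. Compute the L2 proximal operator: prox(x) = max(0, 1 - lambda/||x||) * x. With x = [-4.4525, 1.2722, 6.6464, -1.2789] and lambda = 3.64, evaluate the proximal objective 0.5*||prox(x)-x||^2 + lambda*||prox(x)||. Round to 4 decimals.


Step 1: Compute ||x||.
||x|| = 8.2008
Step 2: Compute scaling factor.
scale = max(0, 1 - 3.64/8.2008) = 0.5561
Step 3: prox(x) = [-2.4762, 0.7075, 3.6963, -0.7113]
||prox(x)|| = 4.5608
Step 4: Proximal objective.
0.5*||prox-x||^2 = 6.6248
lambda*||prox|| = 16.6013
Total = 23.2262


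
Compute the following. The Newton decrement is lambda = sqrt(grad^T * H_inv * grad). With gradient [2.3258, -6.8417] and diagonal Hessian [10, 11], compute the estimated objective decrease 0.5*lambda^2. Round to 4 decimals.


Step 1: H is diagonal, so H^(-1) * g = [0.2326, -0.622].
Step 2: g^T H^(-1) g = sum_i g_i^2 / H_ii
  = (2.3258)^2/10 + (-6.8417)^2/11
  = 0.5409 + 4.2554 = 4.7963
Step 3: Objective decrease = 0.5 * g^T H^(-1) g = 2.3981


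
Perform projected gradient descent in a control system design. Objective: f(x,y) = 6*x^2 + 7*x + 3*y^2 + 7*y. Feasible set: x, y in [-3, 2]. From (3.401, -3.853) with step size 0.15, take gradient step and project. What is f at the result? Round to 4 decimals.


Step 1: Compute gradient at (3.401, -3.853).
grad_x = 2*6*3.401 + 7 = 47.812
grad_y = 2*3*-3.853 + 7 = -16.118
Step 2: Gradient step.
x_raw = 3.401 - 0.15*47.812 = -3.7708
y_raw = -3.853 - 0.15*-16.118 = -1.4353
Step 3: Project onto [-3, 2].
x_proj = clip(-3.7708) = -3.0
y_proj = clip(-1.4353) = -1.4353
Step 4: Evaluate f.
f(-3.0, -1.4353) = 29.1332


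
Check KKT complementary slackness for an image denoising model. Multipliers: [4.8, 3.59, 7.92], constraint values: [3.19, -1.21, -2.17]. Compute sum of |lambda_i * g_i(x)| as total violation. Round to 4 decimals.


KKT complementary slackness check:
lambda_1 * g_1 = 4.8 * 3.19 = 15.312
lambda_2 * g_2 = 3.59 * -1.21 = -4.3439
lambda_3 * g_3 = 7.92 * -2.17 = -17.1864
Total violation = 15.312 + 4.3439 + 17.1864 = 36.8423


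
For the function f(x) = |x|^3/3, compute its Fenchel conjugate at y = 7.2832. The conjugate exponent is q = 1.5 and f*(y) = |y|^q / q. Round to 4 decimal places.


The conjugate exponent q satisfies 1/p + 1/q = 1.
p = 3, so q = 3/(3 - 1) = 1.5
|y|^q = 7.2832^1.5 = 19.6555
f*(7.2832) = 19.6555 / 1.5 = 13.1036


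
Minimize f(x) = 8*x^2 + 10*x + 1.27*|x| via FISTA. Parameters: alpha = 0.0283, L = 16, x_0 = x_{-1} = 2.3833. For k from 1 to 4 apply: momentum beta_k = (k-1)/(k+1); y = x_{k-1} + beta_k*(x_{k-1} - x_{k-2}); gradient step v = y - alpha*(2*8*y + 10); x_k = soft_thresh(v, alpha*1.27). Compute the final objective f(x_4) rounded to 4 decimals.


FISTA on f(x) = 8*x^2 + 10*x + 1.27*|x|
L = 16, alpha = 0.0283
Iteration 1: beta = 0.0, y = 2.3833 + 0.0*(2.3833 - 2.3833) = 2.3833
  grad(y) = 48.1328, v = y - alpha*grad = 1.0211
  prox(v) = soft_thresh(1.0211, 0.0359) = 0.9852
Iteration 2: beta = 0.3333, y = 0.9852 + 0.3333*(0.9852 - 2.3833) = 0.5192
  grad(y) = 18.3067, v = y - alpha*grad = 0.0011
  prox(v) = soft_thresh(0.0011, 0.0359) = 0.0
Iteration 3: beta = 0.5, y = 0.0 + 0.5*(0.0 - 0.9852) = -0.4926
  grad(y) = 2.1184, v = y - alpha*grad = -0.5526
  prox(v) = soft_thresh(-0.5526, 0.0359) = -0.5166
Iteration 4: beta = 0.6, y = -0.5166 + 0.6*(-0.5166 - 0.0) = -0.8266
  grad(y) = -3.2252, v = y - alpha*grad = -0.7353
  prox(v) = soft_thresh(-0.7353, 0.0359) = -0.6994
f(x_4) = 8*(-0.6994)^2 + 10*(-0.6994) + 1.27*|-0.6994| = -2.1926


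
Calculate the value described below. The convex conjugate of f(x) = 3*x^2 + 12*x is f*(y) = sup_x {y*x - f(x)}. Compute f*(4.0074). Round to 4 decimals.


f*(y) = sup_x {y*x - a*x^2 - b*x} = sup_x {(y-b)*x - a*x^2}
FOC: (y - b) - 2a*x = 0 => x* = (y - b)/(2a)
x* = (4.0074 - 12)/(2*3) = -1.3321
f*(4.0074) = (y-b)^2/(4a) = (4.0074 - 12)^2/(4*3)
= 63.8817/12 = 5.3235


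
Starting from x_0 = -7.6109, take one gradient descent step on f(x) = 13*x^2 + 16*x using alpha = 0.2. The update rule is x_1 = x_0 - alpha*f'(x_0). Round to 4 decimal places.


We compute the gradient at x_0 and apply the update.
f'(x) = 26*x + 16
f'(-7.6109) = 26*-7.6109 + 16 = -181.8834
x_1 = -7.6109 - 0.2*-181.8834 = 28.7658


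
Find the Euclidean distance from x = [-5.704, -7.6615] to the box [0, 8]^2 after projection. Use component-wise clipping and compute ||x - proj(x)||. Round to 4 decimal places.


Project each component onto [0, 8].
clip(-5.704) = 0.0, clip(-7.6615) = 0.0
Projection = [0.0, 0.0]
Squared diffs: [32.5356, 58.6986]
Distance = sqrt(91.2342) = 9.5517


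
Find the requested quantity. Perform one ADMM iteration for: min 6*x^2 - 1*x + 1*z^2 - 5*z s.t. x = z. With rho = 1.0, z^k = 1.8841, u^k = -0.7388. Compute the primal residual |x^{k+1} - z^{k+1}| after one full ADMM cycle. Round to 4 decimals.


ADMM iteration with rho = 1.0, z^k = 1.8841, u^k = -0.7388
Step 1: x-update.
Minimize 6*x^2 - 1*x + (1.0/2)*(x - 1.8841 - 0.7388)^2
FOC: (2*6 + 1.0)*x = 1 + 1.0*(1.8841 + 0.7388)
x^{k+1} = 0.2787
Step 2: z-update.
Minimize 1*z^2 - 5*z + (1.0/2)*(0.2787 - z - 0.7388)^2
FOC: (2*1 + 1.0)*z = 5 + 1.0*(0.2787 - 0.7388)
z^{k+1} = 1.5133
Step 3: u-update.
u^{k+1} = -0.7388 + 0.2787 - 1.5133 = -1.9734
Step 4: Primal residual = |0.2787 - 1.5133| = 1.2346


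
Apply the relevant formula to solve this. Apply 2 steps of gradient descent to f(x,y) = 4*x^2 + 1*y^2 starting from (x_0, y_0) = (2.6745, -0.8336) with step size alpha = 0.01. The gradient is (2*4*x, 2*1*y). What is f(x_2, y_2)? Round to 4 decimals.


Gradient descent on f(x,y) = 4*x^2 + 1*y^2.
Starting point: (2.6745, -0.8336), alpha = 0.01
Step 1: grad_x = 2*4*2.6745 = 21.396, grad_y = 2*1*-0.8336 = -1.6672
  x_1 = 2.6745 - 0.01*21.396 = 2.4605
  y_1 = -0.8336 - 0.01*-1.6672 = -0.8169
Step 2: grad_x = 2*4*2.4605 = 19.6843, grad_y = 2*1*-0.8169 = -1.6339
  x_2 = 2.4605 - 0.01*19.6843 = 2.2637
  y_2 = -0.8169 - 0.01*-1.6339 = -0.8006
f(2.2637, -0.8006) = 4*2.2637^2 + 1*(-0.8006)^2 = 21.1382


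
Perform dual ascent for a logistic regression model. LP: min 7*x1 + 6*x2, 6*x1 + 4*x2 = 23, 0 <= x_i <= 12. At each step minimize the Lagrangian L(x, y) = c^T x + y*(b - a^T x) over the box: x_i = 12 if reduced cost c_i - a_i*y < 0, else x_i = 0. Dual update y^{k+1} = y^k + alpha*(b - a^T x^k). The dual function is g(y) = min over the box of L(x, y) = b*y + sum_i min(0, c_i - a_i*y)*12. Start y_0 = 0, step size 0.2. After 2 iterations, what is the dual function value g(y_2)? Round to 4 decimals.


Dual ascent for LP: min 7*x1 + 6*x2, 6*x1 + 4*x2 = 23, 0 <= x_i <= 12
Step 1: y^k = 0.0, reduced costs: (7.0, 6.0)
  x^k = (0.0, 0.0), subgradient = b - a^T x = 23.0
  y^{k+1} = 0.0 + 0.2*23.0 = 4.6
Step 2: y^k = 4.6, reduced costs: (-20.6, -12.4)
  x^k = (12.0, 12.0), subgradient = b - a^T x = -97.0
  y^{k+1} = 4.6 + 0.2*-97.0 = -14.8
Dual objective at y_2 = -14.8: reduced costs (95.8, 65.2), box minimizer x = (0.0, 0.0)
g(y_2) = b*y + (c1 - a1*y)*x1 + (c2 - a2*y)*x2 = 23*(-14.8) + 95.8*0.0 + 65.2*0.0 = -340.4 + 0.0 + 0.0 = -340.4


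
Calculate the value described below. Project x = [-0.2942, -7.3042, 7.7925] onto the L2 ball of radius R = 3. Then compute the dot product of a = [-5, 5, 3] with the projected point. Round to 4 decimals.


Step 1: Compute ||x|| (intermediates to 6 decimals).
||x|| = sqrt((-0.2942)^2 + (-7.3042)^2 + 7.7925^2) = 10.684613
Step 2: Project.
Since ||x|| > R, scale = R/||x|| = 3/10.684613 = 0.280778, proj(x) = scale * x
proj(x) = [-0.082605, -2.050859, 2.187963]
Step 3: Dot product.
a^T * proj(x) = -5*(-0.082605) + 5*(-2.050859) + 3*2.187963 = -3.2774


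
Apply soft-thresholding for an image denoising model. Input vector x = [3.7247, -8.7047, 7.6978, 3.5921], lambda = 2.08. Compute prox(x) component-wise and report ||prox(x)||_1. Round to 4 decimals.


Soft-thresholding with lambda = 2.08:
prox(3.7247) = sign(3.7247)*max(|3.7247| - 2.08, 0) = 1.6447
prox(-8.7047) = sign(-8.7047)*max(|-8.7047| - 2.08, 0) = -6.6247
prox(7.6978) = sign(7.6978)*max(|7.6978| - 2.08, 0) = 5.6178
prox(3.5921) = sign(3.5921)*max(|3.5921| - 2.08, 0) = 1.5121
prox(x) = [1.6447, -6.6247, 5.6178, 1.5121]
||prox(x)||_1 = 1.6447 + 6.6247 + 5.6178 + 1.5121 = 15.3993


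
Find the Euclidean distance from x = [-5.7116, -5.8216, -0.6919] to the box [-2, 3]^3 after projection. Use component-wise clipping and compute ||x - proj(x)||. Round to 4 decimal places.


Project each component onto [-2, 3].
clip(-5.7116) = -2.0, clip(-5.8216) = -2.0, clip(-0.6919) = -0.6919
Projection = [-2.0, -2.0, -0.6919]
Squared diffs: [13.776, 14.6046, 0.0]
Distance = sqrt(28.3806) = 5.3273


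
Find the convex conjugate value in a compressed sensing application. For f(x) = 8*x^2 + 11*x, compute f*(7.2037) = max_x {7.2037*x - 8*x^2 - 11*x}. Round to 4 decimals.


f*(y) = sup_x {y*x - a*x^2 - b*x} = sup_x {(y-b)*x - a*x^2}
FOC: (y - b) - 2a*x = 0 => x* = (y - b)/(2a)
x* = (7.2037 - 11)/(2*8) = -0.2373
f*(7.2037) = (y-b)^2/(4a) = (7.2037 - 11)^2/(4*8)
= 14.4119/32 = 0.4504


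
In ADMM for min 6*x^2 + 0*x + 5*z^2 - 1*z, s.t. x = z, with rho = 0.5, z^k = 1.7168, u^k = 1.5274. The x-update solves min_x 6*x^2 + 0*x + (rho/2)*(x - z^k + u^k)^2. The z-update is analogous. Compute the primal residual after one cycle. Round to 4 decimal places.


ADMM iteration with rho = 0.5, z^k = 1.7168, u^k = 1.5274
Step 1: x-update.
Minimize 6*x^2 + 0*x + (0.5/2)*(x - 1.7168 + 1.5274)^2
FOC: (2*6 + 0.5)*x = 0 + 0.5*(1.7168 - 1.5274)
x^{k+1} = 0.0076
Step 2: z-update.
Minimize 5*z^2 - 1*z + (0.5/2)*(0.0076 - z + 1.5274)^2
FOC: (2*5 + 0.5)*z = 1 + 0.5*(0.0076 + 1.5274)
z^{k+1} = 0.1683
Step 3: u-update.
u^{k+1} = 1.5274 + 0.0076 - 0.1683 = 1.3666
Step 4: Primal residual = |0.0076 - 0.1683| = 0.1608


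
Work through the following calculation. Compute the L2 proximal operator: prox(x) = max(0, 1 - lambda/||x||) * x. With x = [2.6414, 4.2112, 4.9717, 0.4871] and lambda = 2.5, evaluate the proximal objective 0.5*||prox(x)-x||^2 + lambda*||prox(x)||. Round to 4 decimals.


Step 1: Compute ||x||.
||x|| = 7.0474
Step 2: Compute scaling factor.
scale = max(0, 1 - 2.5/7.0474) = 0.6453
Step 3: prox(x) = [1.7044, 2.7173, 3.208, 0.3143]
||prox(x)|| = 4.5474
Step 4: Proximal objective.
0.5*||prox-x||^2 = 3.125
lambda*||prox|| = 11.3685
Total = 14.4936


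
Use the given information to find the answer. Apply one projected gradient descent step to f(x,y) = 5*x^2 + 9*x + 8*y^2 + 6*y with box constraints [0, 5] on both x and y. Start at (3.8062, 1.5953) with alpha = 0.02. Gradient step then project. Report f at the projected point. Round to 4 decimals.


Step 1: Compute gradient at (3.8062, 1.5953).
grad_x = 2*5*3.8062 + 9 = 47.062
grad_y = 2*8*1.5953 + 6 = 31.5248
Step 2: Gradient step.
x_raw = 3.8062 - 0.02*47.062 = 2.865
y_raw = 1.5953 - 0.02*31.5248 = 0.9648
Step 3: Project onto [0, 5].
x_proj = clip(2.865) = 2.865
y_proj = clip(0.9648) = 0.9648
Step 4: Evaluate f.
f(2.865, 0.9648) = 80.0602


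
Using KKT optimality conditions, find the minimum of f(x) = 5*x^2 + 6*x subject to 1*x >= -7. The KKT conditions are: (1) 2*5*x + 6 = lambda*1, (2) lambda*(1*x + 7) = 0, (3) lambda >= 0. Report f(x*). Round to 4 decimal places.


Step 1: Try lambda = 0 (constraint inactive).
Stationarity: 2*5*x + 6 = 0
x* = -6/(2*5) = -0.6
Check constraint: 1*-0.6 = -0.6 >= -7 -- satisfied.
Step 2: Compute optimal value.
f(x*) = 5*(-0.6)^2 + 6*(-0.6) = -1.8


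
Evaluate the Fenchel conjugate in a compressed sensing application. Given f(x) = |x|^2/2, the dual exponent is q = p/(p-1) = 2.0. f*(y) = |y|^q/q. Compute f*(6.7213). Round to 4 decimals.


The conjugate exponent q satisfies 1/p + 1/q = 1.
p = 2, so q = 2/(2 - 1) = 2.0
|y|^q = 6.7213^2.0 = 45.1759
f*(6.7213) = 45.1759 / 2.0 = 22.5879


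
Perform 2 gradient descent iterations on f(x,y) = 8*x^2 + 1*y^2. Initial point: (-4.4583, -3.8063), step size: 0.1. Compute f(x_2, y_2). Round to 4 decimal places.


Gradient descent on f(x,y) = 8*x^2 + 1*y^2.
Starting point: (-4.4583, -3.8063), alpha = 0.1
Step 1: grad_x = 2*8*-4.4583 = -71.3328, grad_y = 2*1*-3.8063 = -7.6126
  x_1 = -4.4583 - 0.1*-71.3328 = 2.675
  y_1 = -3.8063 - 0.1*-7.6126 = -3.045
Step 2: grad_x = 2*8*2.675 = 42.7997, grad_y = 2*1*-3.045 = -6.0901
  x_2 = 2.675 - 0.1*42.7997 = -1.605
  y_2 = -3.045 - 0.1*-6.0901 = -2.436
f(-1.605, -2.436) = 8*(-1.605)^2 + 1*(-2.436)^2 = 26.5421


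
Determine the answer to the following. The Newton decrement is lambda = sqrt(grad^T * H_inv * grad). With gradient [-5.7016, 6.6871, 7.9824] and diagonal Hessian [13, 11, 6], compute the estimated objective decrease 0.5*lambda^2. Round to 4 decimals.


Step 1: H is diagonal, so H^(-1) * g = [-0.4386, 0.6079, 1.3304].
Step 2: g^T H^(-1) g = sum_i g_i^2 / H_ii
  = (-5.7016)^2/13 + (6.6871)^2/11 + (7.9824)^2/6
  = 2.5006 + 4.0652 + 10.6198 = 17.1856
Step 3: Objective decrease = 0.5 * g^T H^(-1) g = 8.5928


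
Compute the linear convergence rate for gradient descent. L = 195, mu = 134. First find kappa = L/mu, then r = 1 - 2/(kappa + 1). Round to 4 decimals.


Step 1: Compute the condition number.
kappa = L/mu = 195/134 = 1.4552
Step 2: Compute the convergence rate.
r = 1 - 2/(kappa + 1) = 1 - 2*mu/(L + mu) = (L - mu)/(L + mu) = 61/329 = 0.1854


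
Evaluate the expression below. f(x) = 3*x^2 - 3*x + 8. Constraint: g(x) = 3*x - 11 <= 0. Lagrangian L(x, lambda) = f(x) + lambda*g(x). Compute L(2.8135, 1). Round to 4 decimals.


Step 1: Evaluate f(x).
f(2.8135) = 3*2.8135^2 - 3*2.8135 + 8 = 23.3068
Step 2: Evaluate g(x).
g(2.8135) = 3*2.8135 - 11 = -2.5595
Step 3: Compute Lagrangian.
L = 23.3068 + 1*-2.5595 = 20.7473


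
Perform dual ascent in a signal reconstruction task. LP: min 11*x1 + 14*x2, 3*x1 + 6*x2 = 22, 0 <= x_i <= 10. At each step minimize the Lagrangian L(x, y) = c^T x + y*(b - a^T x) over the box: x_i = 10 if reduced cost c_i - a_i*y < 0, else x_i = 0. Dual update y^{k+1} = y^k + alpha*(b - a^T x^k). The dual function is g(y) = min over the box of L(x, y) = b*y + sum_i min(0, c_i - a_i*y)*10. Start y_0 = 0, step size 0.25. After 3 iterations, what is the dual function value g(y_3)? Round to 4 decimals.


Dual ascent for LP: min 11*x1 + 14*x2, 3*x1 + 6*x2 = 22, 0 <= x_i <= 10
Step 1: y^k = 0.0, reduced costs: (11.0, 14.0)
  x^k = (0.0, 0.0), subgradient = b - a^T x = 22.0
  y^{k+1} = 0.0 + 0.25*22.0 = 5.5
Step 2: y^k = 5.5, reduced costs: (-5.5, -19.0)
  x^k = (10.0, 10.0), subgradient = b - a^T x = -68.0
  y^{k+1} = 5.5 + 0.25*-68.0 = -11.5
Step 3: y^k = -11.5, reduced costs: (45.5, 83.0)
  x^k = (0.0, 0.0), subgradient = b - a^T x = 22.0
  y^{k+1} = -11.5 + 0.25*22.0 = -6.0
Dual objective at y_3 = -6.0: reduced costs (29.0, 50.0), box minimizer x = (0.0, 0.0)
g(y_3) = b*y + (c1 - a1*y)*x1 + (c2 - a2*y)*x2 = 22*(-6.0) + 29.0*0.0 + 50.0*0.0 = -132.0 + 0.0 + 0.0 = -132.0


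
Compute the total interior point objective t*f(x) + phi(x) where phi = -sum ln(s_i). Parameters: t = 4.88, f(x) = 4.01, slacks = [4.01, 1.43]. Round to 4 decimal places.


Step 1: Compute log-barrier.
ln values: [1.3888, 0.3577]
phi = -(1.3888 + 0.3577) = -1.7465
Step 2: Compute augmented objective.
t*f(x) = 4.88*4.01 = 19.5688
Total = 19.5688 - 1.7465 = 17.8223


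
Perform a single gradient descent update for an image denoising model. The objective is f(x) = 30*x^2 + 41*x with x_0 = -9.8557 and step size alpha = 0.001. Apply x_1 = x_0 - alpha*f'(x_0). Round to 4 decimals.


We compute the gradient at x_0 and apply the update.
f'(x) = 60*x + 41
f'(-9.8557) = 60*-9.8557 + 41 = -550.342
x_1 = -9.8557 - 0.001*-550.342 = -9.3054


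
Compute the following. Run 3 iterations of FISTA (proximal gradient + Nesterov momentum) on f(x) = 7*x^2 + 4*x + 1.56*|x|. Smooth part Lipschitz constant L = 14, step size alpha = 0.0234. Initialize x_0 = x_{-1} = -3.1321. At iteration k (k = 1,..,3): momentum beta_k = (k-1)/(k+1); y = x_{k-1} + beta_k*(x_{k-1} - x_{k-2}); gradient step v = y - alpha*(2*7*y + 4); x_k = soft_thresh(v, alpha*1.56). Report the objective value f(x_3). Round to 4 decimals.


FISTA on f(x) = 7*x^2 + 4*x + 1.56*|x|
L = 14, alpha = 0.0234
Iteration 1: beta = 0.0, y = -3.1321 + 0.0*(-3.1321 + 3.1321) = -3.1321
  grad(y) = -39.8494, v = y - alpha*grad = -2.1996
  prox(v) = soft_thresh(-2.1996, 0.0365) = -2.1631
Iteration 2: beta = 0.3333, y = -2.1631 + 0.3333*(-2.1631 + 3.1321) = -1.8401
  grad(y) = -21.7618, v = y - alpha*grad = -1.3309
  prox(v) = soft_thresh(-1.3309, 0.0365) = -1.2944
Iteration 3: beta = 0.5, y = -1.2944 + 0.5*(-1.2944 + 2.1631) = -0.86
  grad(y) = -8.0405, v = y - alpha*grad = -0.6719
  prox(v) = soft_thresh(-0.6719, 0.0365) = -0.6354
f(x_3) = 7*(-0.6354)^2 + 4*(-0.6354) + 1.56*|-0.6354| = 1.2757


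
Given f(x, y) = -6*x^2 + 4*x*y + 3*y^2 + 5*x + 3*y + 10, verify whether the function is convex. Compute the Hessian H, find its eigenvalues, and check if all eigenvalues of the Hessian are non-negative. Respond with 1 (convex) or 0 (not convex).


The Hessian of f(x,y) = -6*x^2 + 4*x*y + 3*y^2 + 5*x + 3*y + 10 is:
H = [[-12, 4], [4, 6]]
Trace = -12 + 6 = -6
Determinant = -12*6 - (4)^2 = -88
Discriminant = (-6)^2 - 4*-88 = 388.0
Eigenvalues: lambda_1 = -12.8489, lambda_2 = 6.8489
The function is not convex.

0


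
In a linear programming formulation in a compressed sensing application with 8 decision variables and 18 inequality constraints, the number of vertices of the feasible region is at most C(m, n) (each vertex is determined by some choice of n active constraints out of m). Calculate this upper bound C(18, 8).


Each vertex corresponds to some choice of n active constraints out of m, so the number of vertices is at most C(m, n) = m! / (n!(m-n)!).
m = 18, n = 8
Numerator: 18 * 17 * 16 * 15 * 14 * 13 * 12 * 11
Denominator: 8! = 40320
C(18, 8) = 43758


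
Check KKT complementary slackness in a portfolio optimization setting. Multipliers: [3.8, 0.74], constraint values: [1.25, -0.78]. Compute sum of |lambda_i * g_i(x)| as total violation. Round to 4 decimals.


KKT complementary slackness check:
lambda_1 * g_1 = 3.8 * 1.25 = 4.75
lambda_2 * g_2 = 0.74 * -0.78 = -0.5772
Total violation = 4.75 + 0.5772 = 5.3272


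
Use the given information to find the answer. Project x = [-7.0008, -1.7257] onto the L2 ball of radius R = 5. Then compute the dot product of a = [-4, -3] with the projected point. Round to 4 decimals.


Step 1: Compute ||x|| (intermediates to 6 decimals).
||x|| = sqrt((-7.0008)^2 + (-1.7257)^2) = 7.210357
Step 2: Project.
Since ||x|| > R, scale = R/||x|| = 5/7.210357 = 0.693447, proj(x) = scale * x
proj(x) = [-4.854684, -1.196681]
Step 3: Dot product.
a^T * proj(x) = -4*(-4.854684) - 3*(-1.196681) = 23.0088


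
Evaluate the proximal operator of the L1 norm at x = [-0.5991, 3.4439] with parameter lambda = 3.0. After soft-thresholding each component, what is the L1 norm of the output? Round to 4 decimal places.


Soft-thresholding with lambda = 3.0:
prox(-0.5991) = sign(-0.5991)*max(|-0.5991| - 3.0, 0) = 0.0
prox(3.4439) = sign(3.4439)*max(|3.4439| - 3.0, 0) = 0.4439
prox(x) = [0.0, 0.4439]
||prox(x)||_1 = 0.0 + 0.4439 = 0.4439


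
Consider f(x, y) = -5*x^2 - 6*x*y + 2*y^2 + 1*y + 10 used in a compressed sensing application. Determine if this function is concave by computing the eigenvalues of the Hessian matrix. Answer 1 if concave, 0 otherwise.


The Hessian of f(x,y) = -5*x^2 - 6*x*y + 2*y^2 + 1*y + 10 is:
H = [[-10, -6], [-6, 4]]
Trace = -10 + 4 = -6
Determinant = -10*4 - (-6)^2 = -76
Discriminant = (-6)^2 - 4*-76 = 340.0
Eigenvalues: lambda_1 = -12.2195, lambda_2 = 6.2195
The function is not concave.

0


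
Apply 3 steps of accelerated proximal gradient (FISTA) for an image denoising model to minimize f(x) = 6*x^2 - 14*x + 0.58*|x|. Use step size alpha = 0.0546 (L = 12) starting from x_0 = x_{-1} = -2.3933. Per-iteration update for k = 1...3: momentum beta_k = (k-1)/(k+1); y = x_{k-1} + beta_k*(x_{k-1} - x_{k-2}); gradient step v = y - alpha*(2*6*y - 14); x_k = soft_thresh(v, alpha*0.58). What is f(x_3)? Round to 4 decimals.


FISTA on f(x) = 6*x^2 - 14*x + 0.58*|x|
L = 12, alpha = 0.0546
Iteration 1: beta = 0.0, y = -2.3933 + 0.0*(-2.3933 + 2.3933) = -2.3933
  grad(y) = -42.7196, v = y - alpha*grad = -0.0608
  prox(v) = soft_thresh(-0.0608, 0.0317) = -0.0291
Iteration 2: beta = 0.3333, y = -0.0291 + 0.3333*(-0.0291 + 2.3933) = 0.7589
  grad(y) = -4.8931, v = y - alpha*grad = 1.0261
  prox(v) = soft_thresh(1.0261, 0.0317) = 0.9944
Iteration 3: beta = 0.5, y = 0.9944 + 0.5*(0.9944 + 0.0291) = 1.5062
  grad(y) = 4.0741, v = y - alpha*grad = 1.2837
  prox(v) = soft_thresh(1.2837, 0.0317) = 1.2521
f(x_3) = 6*1.2521^2 - 14*1.2521 + 0.58*|1.2521| = -7.3967


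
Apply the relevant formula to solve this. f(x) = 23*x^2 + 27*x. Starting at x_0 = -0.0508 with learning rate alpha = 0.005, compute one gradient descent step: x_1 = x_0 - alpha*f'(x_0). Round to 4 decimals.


We compute the gradient at x_0 and apply the update.
f'(x) = 46*x + 27
f'(-0.0508) = 46*-0.0508 + 27 = 24.6632
x_1 = -0.0508 - 0.005*24.6632 = -0.1741


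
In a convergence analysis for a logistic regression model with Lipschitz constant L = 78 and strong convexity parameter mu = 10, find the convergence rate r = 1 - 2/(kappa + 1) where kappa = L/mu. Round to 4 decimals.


Step 1: Compute the condition number.
kappa = L/mu = 78/10 = 7.8
Step 2: Compute the convergence rate.
r = 1 - 2/(kappa + 1) = 1 - 2*mu/(L + mu) = (L - mu)/(L + mu) = 68/88 = 0.7727


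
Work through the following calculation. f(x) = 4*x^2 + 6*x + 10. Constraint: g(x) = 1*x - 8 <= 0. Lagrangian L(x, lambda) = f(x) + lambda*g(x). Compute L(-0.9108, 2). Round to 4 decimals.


Step 1: Evaluate f(x).
f(-0.9108) = 4*(-0.9108)^2 + 6*(-0.9108) + 10 = 7.8534
Step 2: Evaluate g(x).
g(-0.9108) = 1*-0.9108 - 8 = -8.9108
Step 3: Compute Lagrangian.
L = 7.8534 + 2*-8.9108 = -9.9682


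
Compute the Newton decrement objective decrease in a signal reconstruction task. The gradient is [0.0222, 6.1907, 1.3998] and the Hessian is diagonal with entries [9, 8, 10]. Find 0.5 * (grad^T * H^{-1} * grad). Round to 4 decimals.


Step 1: H is diagonal, so H^(-1) * g = [0.0025, 0.7738, 0.14].
Step 2: g^T H^(-1) g = sum_i g_i^2 / H_ii
  = (0.0222)^2/9 + (6.1907)^2/8 + (1.3998)^2/10
  = 0.0001 + 4.7906 + 0.1959 = 4.9866
Step 3: Objective decrease = 0.5 * g^T H^(-1) g = 2.4933


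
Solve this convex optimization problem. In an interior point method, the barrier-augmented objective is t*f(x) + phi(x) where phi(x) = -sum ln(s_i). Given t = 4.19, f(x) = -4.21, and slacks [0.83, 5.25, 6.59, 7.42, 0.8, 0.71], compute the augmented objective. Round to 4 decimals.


Step 1: Compute log-barrier.
ln values: [-0.1863, 1.6582, 1.8856, 2.0042, -0.2231, -0.3425]
phi = -(-0.1863 + 1.6582 + 1.8856 + 2.0042 - 0.2231 - 0.3425) = -4.796
Step 2: Compute augmented objective.
t*f(x) = 4.19*-4.21 = -17.6399
Total = -17.6399 - 4.796 = -22.4359
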